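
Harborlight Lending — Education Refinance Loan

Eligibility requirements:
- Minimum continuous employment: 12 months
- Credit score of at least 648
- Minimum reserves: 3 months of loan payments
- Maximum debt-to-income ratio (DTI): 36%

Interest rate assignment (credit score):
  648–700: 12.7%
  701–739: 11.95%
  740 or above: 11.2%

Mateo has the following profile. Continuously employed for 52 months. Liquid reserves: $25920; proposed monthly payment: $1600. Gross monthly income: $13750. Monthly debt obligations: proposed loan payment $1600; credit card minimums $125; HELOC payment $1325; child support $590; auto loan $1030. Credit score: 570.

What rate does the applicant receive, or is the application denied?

Denied

Credit score 570 < 648 (below minimum)
Employment 52 ≥ 12 months
Total monthly debts = (1,600 + 125 + 1,325 + 590 + 1,030) = 4,670. DTI: 4,670 ÷ 13,750 = 34%, within the 36% cap
Liquid reserves cover 25,920/1,600 = 16.2 months — ≥ 3 required
Not all requirements met → denied.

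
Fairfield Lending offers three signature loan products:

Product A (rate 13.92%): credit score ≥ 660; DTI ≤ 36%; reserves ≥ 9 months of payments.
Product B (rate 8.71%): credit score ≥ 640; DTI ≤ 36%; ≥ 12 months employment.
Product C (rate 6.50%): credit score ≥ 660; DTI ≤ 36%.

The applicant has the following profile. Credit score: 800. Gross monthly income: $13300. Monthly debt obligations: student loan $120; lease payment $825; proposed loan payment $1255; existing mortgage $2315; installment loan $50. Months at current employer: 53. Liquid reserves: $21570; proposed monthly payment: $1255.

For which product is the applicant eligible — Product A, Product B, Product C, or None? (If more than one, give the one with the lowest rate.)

Total debts = (120 + 825 + 1,255 + 2,315 + 50) = 4,565; DTI = 4,565/13,300 = 34.3%.
Reserves = 21,570/1,255 = 17.2 months.
Product A: score 800 ≥ 660; DTI 34.3% ≤ 36%; reserves 17.2 ≥ 9 mo → qualifies.
Product B: score 800 ≥ 640; DTI 34.3% ≤ 36%; employment 53 ≥ 12 mo → qualifies.
Product C: score 800 ≥ 660; DTI 34.3% ≤ 36% → qualifies.
Qualifying: Product A, Product B, Product C. Lowest rate is 6.50% → Product C.

Product C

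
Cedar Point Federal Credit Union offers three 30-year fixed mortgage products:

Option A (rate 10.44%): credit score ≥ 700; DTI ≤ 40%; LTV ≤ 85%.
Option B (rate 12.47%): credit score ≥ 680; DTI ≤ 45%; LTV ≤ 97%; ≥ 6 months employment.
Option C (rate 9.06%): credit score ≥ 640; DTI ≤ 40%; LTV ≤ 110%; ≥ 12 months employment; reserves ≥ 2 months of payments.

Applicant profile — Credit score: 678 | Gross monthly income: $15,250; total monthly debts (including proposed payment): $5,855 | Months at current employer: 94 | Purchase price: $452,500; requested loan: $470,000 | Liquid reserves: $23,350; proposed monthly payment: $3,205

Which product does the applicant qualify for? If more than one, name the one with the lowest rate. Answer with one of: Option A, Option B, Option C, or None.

Option C

DTI = 5,855/15,250 = 38.4%.
LTV = 470,000/452,500 = 103.9%.
Reserves = 23,350/3,205 = 7.3 months.
Option A: score 678 < 700; DTI 38.4% ≤ 40%; LTV 103.9% > 85% → does not qualify.
Option B: score 678 < 680; DTI 38.4% ≤ 45%; LTV 103.9% > 97%; employment 94 ≥ 6 mo → does not qualify.
Option C: score 678 ≥ 640; DTI 38.4% ≤ 40%; LTV 103.9% ≤ 110%; employment 94 ≥ 12 mo; reserves 7.3 ≥ 2 mo → qualifies.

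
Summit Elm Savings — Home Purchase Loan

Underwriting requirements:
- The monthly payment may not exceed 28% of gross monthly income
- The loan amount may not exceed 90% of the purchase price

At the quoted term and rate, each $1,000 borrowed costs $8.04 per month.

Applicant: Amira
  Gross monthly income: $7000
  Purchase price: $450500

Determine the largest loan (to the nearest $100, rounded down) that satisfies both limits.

Payment cap: 28% × $7,000 = $1,960/month.
At $8.04 per $1,000, that supports 1,960/8.04 × 1,000 ≈ $243,781 → $243,700.
LTV cap: 90% × $450,500 = $405,450 → $405,400.
Binding constraint: payment-to-income.

$243,700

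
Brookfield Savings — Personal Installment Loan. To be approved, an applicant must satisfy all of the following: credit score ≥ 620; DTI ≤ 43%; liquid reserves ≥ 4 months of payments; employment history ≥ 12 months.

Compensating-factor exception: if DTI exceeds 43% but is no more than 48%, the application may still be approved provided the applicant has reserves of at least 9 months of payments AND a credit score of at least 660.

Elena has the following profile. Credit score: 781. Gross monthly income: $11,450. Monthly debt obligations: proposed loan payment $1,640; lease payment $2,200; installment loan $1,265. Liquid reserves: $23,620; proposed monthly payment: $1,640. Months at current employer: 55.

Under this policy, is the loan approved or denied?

Credit score 781 ≥ 620 (meets base)
Total debts = (1,640 + 2,200 + 1,265) = 5,105. DTI: 5,105 ÷ 11,450 = 44.6%, over the 43% base limit.
Reserves = 23,620/1,640 = 14.4 months ≥ 4
Employment 55 ≥ 12 months
44.6% falls in the override range (43%–48%), so the compensating-factor test applies.
Override check — reserves: 14.4 mo (ok); score: 781 (ok).
Both compensating conditions met → exception applies.

Approved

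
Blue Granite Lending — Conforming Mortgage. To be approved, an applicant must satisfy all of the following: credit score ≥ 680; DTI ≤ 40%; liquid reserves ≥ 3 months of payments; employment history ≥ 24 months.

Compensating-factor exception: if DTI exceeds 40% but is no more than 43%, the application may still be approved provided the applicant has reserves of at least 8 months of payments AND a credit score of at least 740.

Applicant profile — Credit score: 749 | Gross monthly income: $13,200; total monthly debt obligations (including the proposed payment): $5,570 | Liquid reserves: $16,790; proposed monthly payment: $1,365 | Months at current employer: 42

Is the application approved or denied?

Credit score 749 ≥ 680 (meets base)
DTI: 5,570 ÷ 13,200 = 42.2%, over the 40% base limit.
Reserves = 16,790/1,365 = 12.3 months ≥ 3
Employment 42 ≥ 24 months
DTI 42.2% is within the 40%–43% exception band; checking compensating factors.
Reserves 12.3 ≥ 8 months; credit score 749 ≥ 740.
Both override conditions satisfied; DTI exception granted.

Approved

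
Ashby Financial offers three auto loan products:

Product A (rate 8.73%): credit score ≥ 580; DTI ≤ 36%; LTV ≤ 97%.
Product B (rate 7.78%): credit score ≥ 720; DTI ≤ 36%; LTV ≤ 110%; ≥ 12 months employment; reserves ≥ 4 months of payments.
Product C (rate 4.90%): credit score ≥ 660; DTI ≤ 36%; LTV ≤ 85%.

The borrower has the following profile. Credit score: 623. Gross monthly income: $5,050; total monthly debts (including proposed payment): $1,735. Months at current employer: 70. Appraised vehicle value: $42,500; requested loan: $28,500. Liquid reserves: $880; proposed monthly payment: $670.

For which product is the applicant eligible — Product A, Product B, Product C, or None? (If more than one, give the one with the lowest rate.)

DTI = 1,735/5,050 = 34.4%.
LTV = 28,500/42,500 = 67.1%.
Reserves = 880/670 = 1.3 months.
Product A: score 623 ≥ 580; DTI 34.4% ≤ 36%; LTV 67.1% ≤ 97% → qualifies.
Product B: score 623 < 720; DTI 34.4% ≤ 36%; LTV 67.1% ≤ 110%; employment 70 ≥ 12 mo; reserves 1.3 < 4 mo → does not qualify.
Product C: score 623 < 660; DTI 34.4% ≤ 36%; LTV 67.1% ≤ 85% → does not qualify.

Product A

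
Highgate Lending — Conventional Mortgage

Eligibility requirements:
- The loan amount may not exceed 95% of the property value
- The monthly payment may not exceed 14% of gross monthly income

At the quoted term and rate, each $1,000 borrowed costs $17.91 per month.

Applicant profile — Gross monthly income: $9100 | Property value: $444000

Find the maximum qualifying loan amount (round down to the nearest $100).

Payment cap: 14% × $9,100 = $1,274/month.
At $17.91 per $1,000, that supports 1,274/17.91 × 1,000 ≈ $71,133 → $71,100.
LTV cap: 95% × $444,000 = $421,800 → $421,800.
Binding constraint: payment-to-income.

$71,100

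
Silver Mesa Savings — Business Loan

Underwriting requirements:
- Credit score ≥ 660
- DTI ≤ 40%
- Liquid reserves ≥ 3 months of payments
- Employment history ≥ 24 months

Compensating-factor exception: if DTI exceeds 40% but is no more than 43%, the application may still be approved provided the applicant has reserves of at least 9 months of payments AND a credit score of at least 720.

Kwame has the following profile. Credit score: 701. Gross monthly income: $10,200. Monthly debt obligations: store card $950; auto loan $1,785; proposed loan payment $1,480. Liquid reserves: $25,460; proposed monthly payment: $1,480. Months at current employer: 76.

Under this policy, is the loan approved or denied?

Credit score 701 ≥ 660 (meets base)
Total debts = (950 + 1,785 + 1,480) = 4,215. DTI: 4,215 ÷ 10,200 = 41.3%, over the 40% base limit.
Reserves: 25,460 ÷ 1,480 = 17.2 months (meets 3-month minimum)
Employment 76 ≥ 24 months
DTI 41.3% is within the 40%–43% exception band; checking compensating factors.
Override check — reserves: 17.2 mo (ok); score: 701 (below 720).
Override conditions not both satisfied; exception does not apply.

Denied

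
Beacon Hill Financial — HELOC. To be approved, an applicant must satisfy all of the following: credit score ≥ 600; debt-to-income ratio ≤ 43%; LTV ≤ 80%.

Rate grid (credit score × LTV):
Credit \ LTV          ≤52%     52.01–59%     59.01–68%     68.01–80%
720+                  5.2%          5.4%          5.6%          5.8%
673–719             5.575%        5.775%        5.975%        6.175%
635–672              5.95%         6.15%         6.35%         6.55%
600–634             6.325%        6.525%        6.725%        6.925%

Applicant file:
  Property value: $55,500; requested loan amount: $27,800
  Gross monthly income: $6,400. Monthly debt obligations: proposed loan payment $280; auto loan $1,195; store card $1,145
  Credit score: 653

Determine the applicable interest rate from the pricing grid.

Credit score 653 ≥ 600; Total monthly debts = (280 + 1,195 + 1,145) = 2,620. Debt-to-income = 2,620/6,400 = 40.9% — meets 43% limit
Loan-to-value = 27,800/55,500 = 50.1% — pass (80% max)
Score 653 is in the 635–672 band; LTV 50.1% is in the ≤52% band → 5.95%.

5.95%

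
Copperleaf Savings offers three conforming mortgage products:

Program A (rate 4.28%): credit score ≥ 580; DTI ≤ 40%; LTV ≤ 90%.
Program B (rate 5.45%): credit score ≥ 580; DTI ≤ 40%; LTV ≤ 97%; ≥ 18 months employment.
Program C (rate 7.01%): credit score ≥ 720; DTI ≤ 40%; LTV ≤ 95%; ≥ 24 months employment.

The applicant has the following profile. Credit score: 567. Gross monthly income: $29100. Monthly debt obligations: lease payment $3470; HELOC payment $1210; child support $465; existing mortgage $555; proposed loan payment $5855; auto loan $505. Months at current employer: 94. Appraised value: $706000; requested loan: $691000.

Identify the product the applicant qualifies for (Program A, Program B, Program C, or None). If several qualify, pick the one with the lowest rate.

None

Total debts = (3,470 + 1,210 + 465 + 555 + 5,855 + 505) = 12,060; DTI = 12,060/29,100 = 41.4%.
LTV = 691,000/706,000 = 97.9%.
Program A: score 567 < 580; DTI 41.4% > 40%; LTV 97.9% > 90% → does not qualify.
Program B: score 567 < 580; DTI 41.4% > 40%; LTV 97.9% > 97%; employment 94 ≥ 18 mo → does not qualify.
Program C: score 567 < 720; DTI 41.4% > 40%; LTV 97.9% > 95%; employment 94 ≥ 24 mo → does not qualify.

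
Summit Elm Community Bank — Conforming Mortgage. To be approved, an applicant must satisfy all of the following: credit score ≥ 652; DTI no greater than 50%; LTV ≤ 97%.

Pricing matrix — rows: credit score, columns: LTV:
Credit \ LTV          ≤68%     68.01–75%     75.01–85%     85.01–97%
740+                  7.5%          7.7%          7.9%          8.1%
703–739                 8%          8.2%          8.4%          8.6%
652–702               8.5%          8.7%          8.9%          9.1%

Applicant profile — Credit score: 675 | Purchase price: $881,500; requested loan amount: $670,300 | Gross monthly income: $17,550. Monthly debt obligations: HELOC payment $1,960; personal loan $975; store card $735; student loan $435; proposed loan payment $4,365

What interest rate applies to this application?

Credit score 675 ≥ 652; Total monthly debts = (1,960 + 975 + 735 + 435 + 4,365) = 8,470. Debt-to-income = 8,470/17,550 = 48.3% — meets 50% limit
LTV: 670,300 ÷ 881,500 = 76%, within 97% cap
Credit 675 → row 652–702; LTV 76% → column 75.01–85%. Grid cell → 8.9%.

8.9%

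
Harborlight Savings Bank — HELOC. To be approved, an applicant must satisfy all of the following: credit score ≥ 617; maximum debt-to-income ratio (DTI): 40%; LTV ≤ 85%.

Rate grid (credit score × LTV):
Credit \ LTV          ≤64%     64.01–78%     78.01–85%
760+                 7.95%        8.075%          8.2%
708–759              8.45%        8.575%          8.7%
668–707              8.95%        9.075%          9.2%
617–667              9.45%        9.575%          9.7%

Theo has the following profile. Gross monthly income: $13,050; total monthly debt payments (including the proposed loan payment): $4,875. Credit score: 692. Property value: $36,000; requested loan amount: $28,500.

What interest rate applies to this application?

9.2%

Credit score 692 ≥ 617; DTI = 4,875/13,050 = 37.4% ≤ 40%
LTV: 28,500 ÷ 36,000 = 79.2%, within 85% cap
Row: 692 falls in 668–707. Column: 79.2% falls in 78.01–85%. Rate = 9.2%.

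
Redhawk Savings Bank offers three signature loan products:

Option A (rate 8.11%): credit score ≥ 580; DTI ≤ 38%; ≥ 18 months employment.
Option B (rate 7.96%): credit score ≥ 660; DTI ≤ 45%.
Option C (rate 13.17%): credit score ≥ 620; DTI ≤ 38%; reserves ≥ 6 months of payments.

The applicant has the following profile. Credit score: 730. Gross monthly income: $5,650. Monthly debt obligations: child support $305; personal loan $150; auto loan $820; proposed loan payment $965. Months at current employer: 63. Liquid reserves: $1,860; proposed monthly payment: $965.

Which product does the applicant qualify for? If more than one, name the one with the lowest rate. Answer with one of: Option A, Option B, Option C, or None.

Total debts = (305 + 150 + 820 + 965) = 2,240; DTI = 2,240/5,650 = 39.6%.
Reserves = 1,860/965 = 1.9 months.
Option A: score 730 ≥ 580; DTI 39.6% > 38%; employment 63 ≥ 18 mo → does not qualify.
Option B: score 730 ≥ 660; DTI 39.6% ≤ 45% → qualifies.
Option C: score 730 ≥ 620; DTI 39.6% > 38%; reserves 1.9 < 6 mo → does not qualify.

Option B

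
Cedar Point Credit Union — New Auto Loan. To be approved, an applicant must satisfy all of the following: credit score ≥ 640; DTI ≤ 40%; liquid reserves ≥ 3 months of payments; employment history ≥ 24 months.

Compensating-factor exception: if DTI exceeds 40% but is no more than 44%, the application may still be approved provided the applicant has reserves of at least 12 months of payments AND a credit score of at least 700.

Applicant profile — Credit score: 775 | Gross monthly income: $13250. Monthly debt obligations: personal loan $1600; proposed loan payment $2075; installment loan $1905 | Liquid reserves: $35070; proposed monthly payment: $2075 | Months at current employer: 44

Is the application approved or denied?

Credit score 775 ≥ 640 (meets base)
Total debts = (1,600 + 2,075 + 1,905) = 5,580. DTI: 5,580 ÷ 13,250 = 42.1%, over the 40% base limit.
Reserves: 35,070 ÷ 2,075 = 16.9 months (meets 3-month minimum)
Employment 44 ≥ 24 months
42.1% falls in the override range (40%–44%), so the compensating-factor test applies.
Override check — reserves: 16.9 mo (ok); score: 775 (ok).
Both compensating conditions met → exception applies.

Approved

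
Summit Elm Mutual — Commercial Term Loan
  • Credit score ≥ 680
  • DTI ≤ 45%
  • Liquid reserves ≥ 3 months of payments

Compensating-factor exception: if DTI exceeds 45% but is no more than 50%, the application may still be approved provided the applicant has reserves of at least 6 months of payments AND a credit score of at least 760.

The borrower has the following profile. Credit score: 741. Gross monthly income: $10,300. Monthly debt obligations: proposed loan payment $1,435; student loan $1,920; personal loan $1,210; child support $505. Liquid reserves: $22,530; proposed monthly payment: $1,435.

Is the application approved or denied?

Denied

Credit score 741 ≥ 680 (meets base)
Total debts = (1,435 + 1,920 + 1,210 + 505) = 5,070. DTI = 5,070/10,300 = 49.2% > 45% — standard DTI limit exceeded.
Liquid reserves cover 22,530/1,435 = 15.7 months — ≥ 3 required
49.2% falls in the override range (45%–50%), so the compensating-factor test applies.
Reserves 15.7 ≥ 6 months; credit score 741 < 760.
Compensating-factor requirement not fully met.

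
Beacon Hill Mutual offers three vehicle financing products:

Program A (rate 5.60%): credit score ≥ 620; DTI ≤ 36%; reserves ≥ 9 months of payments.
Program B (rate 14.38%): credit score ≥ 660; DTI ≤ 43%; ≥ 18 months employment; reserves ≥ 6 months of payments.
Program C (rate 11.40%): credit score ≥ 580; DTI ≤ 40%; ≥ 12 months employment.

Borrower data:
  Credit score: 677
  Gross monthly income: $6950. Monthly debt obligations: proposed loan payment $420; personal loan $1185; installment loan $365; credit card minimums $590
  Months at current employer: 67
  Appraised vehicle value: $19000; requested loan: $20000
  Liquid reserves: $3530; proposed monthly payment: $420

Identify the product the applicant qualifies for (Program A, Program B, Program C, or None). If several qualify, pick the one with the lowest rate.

Program C

Total debts = (420 + 1,185 + 365 + 590) = 2,560; DTI = 2,560/6,950 = 36.8%.
LTV = 20,000/19,000 = 105.3%.
Reserves = 3,530/420 = 8.4 months.
Program A: score 677 ≥ 620; DTI 36.8% > 36%; reserves 8.4 < 9 mo → does not qualify.
Program B: score 677 ≥ 660; DTI 36.8% ≤ 43%; employment 67 ≥ 18 mo; reserves 8.4 ≥ 6 mo → qualifies.
Program C: score 677 ≥ 580; DTI 36.8% ≤ 40%; employment 67 ≥ 12 mo → qualifies.
Qualifying: Program B, Program C. Lowest rate is 11.40% → Program C.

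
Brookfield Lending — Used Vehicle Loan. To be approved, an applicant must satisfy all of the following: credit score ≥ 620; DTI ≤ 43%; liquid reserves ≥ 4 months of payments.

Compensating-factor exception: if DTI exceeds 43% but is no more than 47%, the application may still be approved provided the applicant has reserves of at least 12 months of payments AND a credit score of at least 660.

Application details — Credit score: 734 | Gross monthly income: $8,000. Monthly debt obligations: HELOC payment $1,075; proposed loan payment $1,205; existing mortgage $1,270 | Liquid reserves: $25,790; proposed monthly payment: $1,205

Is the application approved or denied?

Credit score 734 ≥ 620 (meets base)
Total debts = (1,075 + 1,205 + 1,270) = 3,550. DTI = 3,550/8,000 = 44.4% > 43% — standard DTI limit exceeded.
Liquid reserves cover 25,790/1,205 = 21.4 months — ≥ 4 required
44.4% falls in the override range (43%–47%), so the compensating-factor test applies.
Reserves 21.4 ≥ 12 months; credit score 734 ≥ 660.
Both override conditions satisfied; DTI exception granted.

Approved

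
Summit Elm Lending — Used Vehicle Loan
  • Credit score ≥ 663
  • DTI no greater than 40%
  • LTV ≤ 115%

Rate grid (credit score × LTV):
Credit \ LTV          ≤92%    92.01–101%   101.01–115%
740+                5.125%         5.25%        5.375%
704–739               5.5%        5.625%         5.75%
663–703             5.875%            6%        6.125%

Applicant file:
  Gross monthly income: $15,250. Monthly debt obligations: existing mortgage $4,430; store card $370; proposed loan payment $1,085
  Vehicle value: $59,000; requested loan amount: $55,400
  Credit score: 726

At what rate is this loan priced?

Credit score 726 ≥ 663; Total monthly debts = (4,430 + 370 + 1,085) = 5,885. DTI: 5,885 ÷ 15,250 = 38.6%, within the 40% cap
LTV = 55,400/59,000 = 93.9% ≤ 115%
Row: 726 falls in 704–739. Column: 93.9% falls in 92.01–101%. Rate = 5.625%.

5.625%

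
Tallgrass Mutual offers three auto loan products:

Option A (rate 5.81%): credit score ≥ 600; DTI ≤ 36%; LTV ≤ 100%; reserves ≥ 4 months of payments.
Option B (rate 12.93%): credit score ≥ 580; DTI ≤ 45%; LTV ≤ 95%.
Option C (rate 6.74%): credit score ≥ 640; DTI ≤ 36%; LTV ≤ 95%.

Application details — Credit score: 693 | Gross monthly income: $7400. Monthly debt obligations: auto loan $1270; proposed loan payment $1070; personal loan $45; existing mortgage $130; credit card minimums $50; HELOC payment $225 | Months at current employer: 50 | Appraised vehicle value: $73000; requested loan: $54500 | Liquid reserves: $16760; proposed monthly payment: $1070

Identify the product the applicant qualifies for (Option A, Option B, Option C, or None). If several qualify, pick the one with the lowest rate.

Option B

Total debts = (1,270 + 1,070 + 45 + 130 + 50 + 225) = 2,790; DTI = 2,790/7,400 = 37.7%.
LTV = 54,500/73,000 = 74.7%.
Reserves = 16,760/1,070 = 15.7 months.
Option A: score 693 ≥ 600; DTI 37.7% > 36%; LTV 74.7% ≤ 100%; reserves 15.7 ≥ 4 mo → does not qualify.
Option B: score 693 ≥ 580; DTI 37.7% ≤ 45%; LTV 74.7% ≤ 95% → qualifies.
Option C: score 693 ≥ 640; DTI 37.7% > 36%; LTV 74.7% ≤ 95% → does not qualify.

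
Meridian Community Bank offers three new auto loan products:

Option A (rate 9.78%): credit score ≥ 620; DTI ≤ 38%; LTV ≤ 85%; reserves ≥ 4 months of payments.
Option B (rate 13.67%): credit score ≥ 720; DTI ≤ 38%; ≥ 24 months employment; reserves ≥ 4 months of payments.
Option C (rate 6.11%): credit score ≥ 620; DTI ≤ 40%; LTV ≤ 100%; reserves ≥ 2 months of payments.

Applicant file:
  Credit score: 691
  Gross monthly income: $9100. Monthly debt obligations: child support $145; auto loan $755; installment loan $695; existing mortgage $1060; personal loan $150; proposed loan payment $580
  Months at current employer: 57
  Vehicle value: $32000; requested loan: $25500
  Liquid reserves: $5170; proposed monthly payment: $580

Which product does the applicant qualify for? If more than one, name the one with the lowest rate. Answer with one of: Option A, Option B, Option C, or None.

Option C

Total debts = (145 + 755 + 695 + 1,060 + 150 + 580) = 3,385; DTI = 3,385/9,100 = 37.2%.
LTV = 25,500/32,000 = 79.7%.
Reserves = 5,170/580 = 8.9 months.
Option A: score 691 ≥ 620; DTI 37.2% ≤ 38%; LTV 79.7% ≤ 85%; reserves 8.9 ≥ 4 mo → qualifies.
Option B: score 691 < 720; DTI 37.2% ≤ 38%; employment 57 ≥ 24 mo; reserves 8.9 ≥ 4 mo → does not qualify.
Option C: score 691 ≥ 620; DTI 37.2% ≤ 40%; LTV 79.7% ≤ 100%; reserves 8.9 ≥ 2 mo → qualifies.
Qualifying: Option A, Option C. Lowest rate is 6.11% → Option C.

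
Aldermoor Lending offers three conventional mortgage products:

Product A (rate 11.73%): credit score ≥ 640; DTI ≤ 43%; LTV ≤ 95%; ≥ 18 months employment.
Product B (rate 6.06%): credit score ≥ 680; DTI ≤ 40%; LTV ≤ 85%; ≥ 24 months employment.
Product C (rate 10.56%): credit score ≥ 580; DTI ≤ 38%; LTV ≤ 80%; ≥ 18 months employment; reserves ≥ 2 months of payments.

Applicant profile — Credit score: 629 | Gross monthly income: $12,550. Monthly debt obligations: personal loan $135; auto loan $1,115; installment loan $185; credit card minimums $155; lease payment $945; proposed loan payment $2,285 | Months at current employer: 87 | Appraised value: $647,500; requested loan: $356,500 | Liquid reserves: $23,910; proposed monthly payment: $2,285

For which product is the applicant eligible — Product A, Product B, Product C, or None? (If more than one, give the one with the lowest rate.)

Total debts = (135 + 1,115 + 185 + 155 + 945 + 2,285) = 4,820; DTI = 4,820/12,550 = 38.4%.
LTV = 356,500/647,500 = 55.1%.
Reserves = 23,910/2,285 = 10.5 months.
Product A: score 629 < 640; DTI 38.4% ≤ 43%; LTV 55.1% ≤ 95%; employment 87 ≥ 18 mo → does not qualify.
Product B: score 629 < 680; DTI 38.4% ≤ 40%; LTV 55.1% ≤ 85%; employment 87 ≥ 24 mo → does not qualify.
Product C: score 629 ≥ 580; DTI 38.4% > 38%; LTV 55.1% ≤ 80%; employment 87 ≥ 18 mo; reserves 10.5 ≥ 2 mo → does not qualify.

None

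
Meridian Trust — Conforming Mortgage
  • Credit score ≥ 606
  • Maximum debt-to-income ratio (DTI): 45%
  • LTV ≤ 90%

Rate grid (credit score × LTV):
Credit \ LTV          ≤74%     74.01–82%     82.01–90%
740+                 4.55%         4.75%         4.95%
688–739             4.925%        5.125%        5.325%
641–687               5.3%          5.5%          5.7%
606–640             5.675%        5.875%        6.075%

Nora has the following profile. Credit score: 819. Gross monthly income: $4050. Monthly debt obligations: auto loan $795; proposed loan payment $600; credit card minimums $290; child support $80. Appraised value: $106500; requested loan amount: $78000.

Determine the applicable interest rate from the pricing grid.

4.55%

Credit score 819 ≥ 606; Total monthly debts = (795 + 600 + 290 + 80) = 1,765. DTI: 1,765 ÷ 4,050 = 43.6%, within the 45% cap
LTV = 78,000/106,500 = 73.2% ≤ 90%
Credit 819 → row 740+; LTV 73.2% → column ≤74%. Grid cell → 4.55%.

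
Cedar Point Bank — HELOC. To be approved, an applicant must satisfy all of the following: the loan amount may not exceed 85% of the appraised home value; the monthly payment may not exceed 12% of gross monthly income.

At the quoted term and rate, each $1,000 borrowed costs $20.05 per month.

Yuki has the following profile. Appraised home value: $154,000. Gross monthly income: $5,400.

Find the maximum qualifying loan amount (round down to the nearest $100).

Payment cap: 12% × $5,400 = $648/month.
At $20.05 per $1,000, that supports 648/20.05 × 1,000 ≈ $32,319 → $32,300.
LTV cap: 85% × $154,000 = $130,900 → $130,900.
Binding constraint: payment-to-income.

$32,300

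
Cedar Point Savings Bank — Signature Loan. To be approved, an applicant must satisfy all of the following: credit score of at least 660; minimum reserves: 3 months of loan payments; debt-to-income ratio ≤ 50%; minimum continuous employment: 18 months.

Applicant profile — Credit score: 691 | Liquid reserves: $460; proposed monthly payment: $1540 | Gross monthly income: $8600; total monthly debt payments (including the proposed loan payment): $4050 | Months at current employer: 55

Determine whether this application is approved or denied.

Credit score 691 ≥ 660 (meets)
Reserves = 460/1,540 = 0.3 months < 3
Debt-to-income = 4,050/8,600 = 47.1% — meets 50% limit
Employment 55 ≥ 18 months
Fails on reserves.

Denied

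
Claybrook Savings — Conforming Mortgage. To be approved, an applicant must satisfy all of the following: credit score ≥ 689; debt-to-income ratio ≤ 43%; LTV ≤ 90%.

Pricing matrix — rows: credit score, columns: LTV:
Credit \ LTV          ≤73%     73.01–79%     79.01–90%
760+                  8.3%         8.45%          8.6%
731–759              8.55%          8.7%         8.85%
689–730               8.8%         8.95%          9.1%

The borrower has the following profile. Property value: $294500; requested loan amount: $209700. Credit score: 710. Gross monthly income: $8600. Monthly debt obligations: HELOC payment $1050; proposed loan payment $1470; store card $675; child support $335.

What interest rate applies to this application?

Credit score 710 ≥ 689; Total monthly debts = (1,050 + 1,470 + 675 + 335) = 3,530. DTI = 3,530/8,600 = 41% ≤ 43%
LTV: 209,700 ÷ 294,500 = 71.2%, within 90% cap
Row: 710 falls in 689–730. Column: 71.2% falls in ≤73%. Rate = 8.8%.

8.8%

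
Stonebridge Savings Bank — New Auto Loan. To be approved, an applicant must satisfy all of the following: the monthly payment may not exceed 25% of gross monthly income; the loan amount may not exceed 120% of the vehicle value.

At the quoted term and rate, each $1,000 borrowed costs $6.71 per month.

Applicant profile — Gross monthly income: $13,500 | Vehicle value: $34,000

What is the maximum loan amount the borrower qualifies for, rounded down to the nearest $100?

$40,800

Payment cap: 25% × $13,500 = $3,375/month.
At $6.71 per $1,000, that supports 3,375/6.71 × 1,000 ≈ $502,980 → $502,900.
LTV cap: 120% × $34,000 = $40,800 → $40,800.
Binding constraint: loan-to-value.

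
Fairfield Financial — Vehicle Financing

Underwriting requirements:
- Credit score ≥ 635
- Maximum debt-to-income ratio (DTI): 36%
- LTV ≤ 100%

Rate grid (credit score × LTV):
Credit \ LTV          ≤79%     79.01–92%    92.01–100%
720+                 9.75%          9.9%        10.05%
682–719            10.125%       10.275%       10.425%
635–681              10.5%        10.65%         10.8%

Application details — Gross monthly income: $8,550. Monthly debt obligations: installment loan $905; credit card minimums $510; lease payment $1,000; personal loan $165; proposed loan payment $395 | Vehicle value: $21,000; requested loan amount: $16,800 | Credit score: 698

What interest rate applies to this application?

Credit score 698 ≥ 635; Total monthly debts = (905 + 510 + 1,000 + 165 + 395) = 2,975. DTI: 2,975 ÷ 8,550 = 34.8%, within the 36% cap
LTV = 16,800/21,000 = 80% ≤ 100%
Credit 698 → row 682–719; LTV 80% → column 79.01–92%. Grid cell → 10.275%.

10.275%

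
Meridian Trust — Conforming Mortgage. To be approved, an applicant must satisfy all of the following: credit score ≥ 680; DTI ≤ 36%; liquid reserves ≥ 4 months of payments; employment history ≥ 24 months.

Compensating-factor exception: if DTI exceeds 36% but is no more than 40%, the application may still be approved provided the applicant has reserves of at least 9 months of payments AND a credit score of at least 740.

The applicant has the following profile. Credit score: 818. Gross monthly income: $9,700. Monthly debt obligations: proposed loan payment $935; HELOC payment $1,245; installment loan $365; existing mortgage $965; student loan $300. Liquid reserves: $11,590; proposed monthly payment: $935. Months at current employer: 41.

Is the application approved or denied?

Approved

Credit score 818 ≥ 680 (meets base)
Total debts = (935 + 1,245 + 365 + 965 + 300) = 3,810. DTI: 3,810 ÷ 9,700 = 39.3%, over the 36% base limit.
Liquid reserves cover 11,590/935 = 12.4 months — ≥ 4 required
Employment 41 ≥ 24 months
DTI 39.3% is within the 36%–40% exception band; checking compensating factors.
Override check — reserves: 12.4 mo (ok); score: 818 (ok).
Both compensating conditions met → exception applies.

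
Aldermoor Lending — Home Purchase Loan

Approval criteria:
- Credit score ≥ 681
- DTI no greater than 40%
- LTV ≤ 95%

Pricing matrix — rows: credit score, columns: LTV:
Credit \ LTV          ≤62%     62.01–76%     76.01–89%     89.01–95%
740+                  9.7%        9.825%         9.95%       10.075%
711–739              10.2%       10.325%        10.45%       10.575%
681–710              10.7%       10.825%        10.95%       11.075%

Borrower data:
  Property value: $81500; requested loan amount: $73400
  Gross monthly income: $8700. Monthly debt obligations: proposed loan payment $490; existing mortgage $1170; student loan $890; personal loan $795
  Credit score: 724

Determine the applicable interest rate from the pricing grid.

Credit score 724 ≥ 681; Total monthly debts = (490 + 1,170 + 890 + 795) = 3,345. DTI: 3,345 ÷ 8,700 = 38.4%, within the 40% cap
LTV: 73,400 ÷ 81,500 = 90.1%, within 95% cap
Credit 724 → row 711–739; LTV 90.1% → column 89.01–95%. Grid cell → 10.575%.

10.575%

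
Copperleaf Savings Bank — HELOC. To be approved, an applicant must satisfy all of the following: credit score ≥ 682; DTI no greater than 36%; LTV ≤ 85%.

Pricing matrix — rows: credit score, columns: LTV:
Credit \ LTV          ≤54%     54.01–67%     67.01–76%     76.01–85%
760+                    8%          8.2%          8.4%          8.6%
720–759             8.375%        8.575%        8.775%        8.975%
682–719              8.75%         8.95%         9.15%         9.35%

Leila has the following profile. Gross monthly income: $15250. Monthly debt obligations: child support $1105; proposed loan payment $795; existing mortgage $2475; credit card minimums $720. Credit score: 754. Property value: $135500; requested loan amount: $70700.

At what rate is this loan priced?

Credit score 754 ≥ 682; Total monthly debts = (1,105 + 795 + 2,475 + 720) = 5,095. DTI: 5,095 ÷ 15,250 = 33.4%, within the 36% cap
LTV = 70,700/135,500 = 52.2% ≤ 85%
Credit 754 → row 720–759; LTV 52.2% → column ≤54%. Grid cell → 8.375%.

8.375%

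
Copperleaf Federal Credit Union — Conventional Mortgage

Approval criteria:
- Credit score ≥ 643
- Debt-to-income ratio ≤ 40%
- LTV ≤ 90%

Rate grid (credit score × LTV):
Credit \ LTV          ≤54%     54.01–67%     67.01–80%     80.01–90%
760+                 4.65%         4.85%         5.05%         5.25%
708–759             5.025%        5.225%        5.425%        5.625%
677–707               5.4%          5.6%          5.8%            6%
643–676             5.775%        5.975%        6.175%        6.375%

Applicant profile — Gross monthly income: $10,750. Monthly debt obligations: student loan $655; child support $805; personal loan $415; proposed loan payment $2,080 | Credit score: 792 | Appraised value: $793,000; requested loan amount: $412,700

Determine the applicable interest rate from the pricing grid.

Credit score 792 ≥ 643; Total monthly debts = (655 + 805 + 415 + 2,080) = 3,955. DTI: 3,955 ÷ 10,750 = 36.8%, within the 40% cap
LTV = 412,700/793,000 = 52% ≤ 90%
Row: 792 falls in 760+. Column: 52% falls in ≤54%. Rate = 4.65%.

4.65%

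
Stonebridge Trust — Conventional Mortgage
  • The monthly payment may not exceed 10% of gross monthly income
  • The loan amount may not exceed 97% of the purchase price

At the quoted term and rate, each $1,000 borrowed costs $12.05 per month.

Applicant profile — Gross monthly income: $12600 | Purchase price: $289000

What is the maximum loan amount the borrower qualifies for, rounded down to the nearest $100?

$104,500

Payment cap: 10% × $12,600 = $1,260/month.
At $12.05 per $1,000, that supports 1,260/12.05 × 1,000 ≈ $104,564 → $104,500.
LTV cap: 97% × $289,000 = $280,330 → $280,300.
Binding constraint: payment-to-income.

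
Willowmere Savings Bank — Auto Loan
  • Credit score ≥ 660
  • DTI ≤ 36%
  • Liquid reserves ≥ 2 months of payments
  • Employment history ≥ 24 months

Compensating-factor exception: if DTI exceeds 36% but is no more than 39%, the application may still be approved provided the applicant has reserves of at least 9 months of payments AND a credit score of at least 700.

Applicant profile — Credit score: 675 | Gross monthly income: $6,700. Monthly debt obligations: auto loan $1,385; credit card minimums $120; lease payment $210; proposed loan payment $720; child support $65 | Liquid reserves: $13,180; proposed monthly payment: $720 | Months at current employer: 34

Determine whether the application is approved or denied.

Denied

Credit score 675 ≥ 660 (meets base)
Total debts = (1,385 + 120 + 210 + 720 + 65) = 2,500. DTI = 2,500/6,700 = 37.3% > 36% — standard DTI limit exceeded.
Liquid reserves cover 13,180/720 = 18.3 months — ≥ 2 required
Employment 34 ≥ 24 months
37.3% falls in the override range (36%–39%), so the compensating-factor test applies.
Reserves 18.3 ≥ 9 months; credit score 675 < 700.
Compensating-factor requirement not fully met.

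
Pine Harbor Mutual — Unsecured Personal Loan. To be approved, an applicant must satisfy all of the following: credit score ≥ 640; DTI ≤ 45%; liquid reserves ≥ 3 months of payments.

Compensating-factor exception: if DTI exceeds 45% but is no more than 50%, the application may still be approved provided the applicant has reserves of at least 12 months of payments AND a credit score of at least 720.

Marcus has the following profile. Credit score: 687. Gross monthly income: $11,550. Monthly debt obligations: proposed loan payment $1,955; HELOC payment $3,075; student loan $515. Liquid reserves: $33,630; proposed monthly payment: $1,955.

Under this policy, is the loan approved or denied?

Denied

Credit score 687 ≥ 640 (meets base)
Total debts = (1,955 + 3,075 + 515) = 5,545. DTI = 5,545/11,550 = 48% > 45% — standard DTI limit exceeded.
Reserves = 33,630/1,955 = 17.2 months ≥ 3
DTI 48% is within the 45%–50% exception band; checking compensating factors.
Override check — reserves: 17.2 mo (ok); score: 687 (below 720).
Override conditions not both satisfied; exception does not apply.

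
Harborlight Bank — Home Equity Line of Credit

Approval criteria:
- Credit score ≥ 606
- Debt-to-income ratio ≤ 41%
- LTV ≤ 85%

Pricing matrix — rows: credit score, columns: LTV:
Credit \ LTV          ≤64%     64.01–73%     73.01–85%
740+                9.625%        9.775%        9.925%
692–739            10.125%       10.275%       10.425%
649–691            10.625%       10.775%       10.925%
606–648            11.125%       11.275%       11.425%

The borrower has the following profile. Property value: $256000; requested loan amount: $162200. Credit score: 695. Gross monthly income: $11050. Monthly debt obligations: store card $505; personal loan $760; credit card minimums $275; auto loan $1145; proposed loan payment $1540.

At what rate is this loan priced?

Credit score 695 ≥ 606; Total monthly debts = (505 + 760 + 275 + 1,145 + 1,540) = 4,225. DTI = 4,225/11,050 = 38.2% ≤ 41%
LTV = 162,200/256,000 = 63.4% ≤ 85%
Score 695 is in the 692–739 band; LTV 63.4% is in the ≤64% band → 10.125%.

10.125%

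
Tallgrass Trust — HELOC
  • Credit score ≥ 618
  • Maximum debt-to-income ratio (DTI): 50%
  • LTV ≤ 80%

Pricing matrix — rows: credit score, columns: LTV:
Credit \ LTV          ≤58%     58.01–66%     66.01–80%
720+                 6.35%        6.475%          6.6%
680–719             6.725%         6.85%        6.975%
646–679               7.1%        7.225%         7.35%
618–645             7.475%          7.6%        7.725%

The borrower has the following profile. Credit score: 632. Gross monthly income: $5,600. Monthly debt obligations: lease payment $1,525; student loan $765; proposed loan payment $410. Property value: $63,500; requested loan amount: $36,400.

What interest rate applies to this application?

7.475%

Credit score 632 ≥ 618; Total monthly debts = (1,525 + 765 + 410) = 2,700. Debt-to-income = 2,700/5,600 = 48.2% — meets 50% limit
LTV: 36,400 ÷ 63,500 = 57.3%, within 80% cap
Score 632 is in the 618–645 band; LTV 57.3% is in the ≤58% band → 7.475%.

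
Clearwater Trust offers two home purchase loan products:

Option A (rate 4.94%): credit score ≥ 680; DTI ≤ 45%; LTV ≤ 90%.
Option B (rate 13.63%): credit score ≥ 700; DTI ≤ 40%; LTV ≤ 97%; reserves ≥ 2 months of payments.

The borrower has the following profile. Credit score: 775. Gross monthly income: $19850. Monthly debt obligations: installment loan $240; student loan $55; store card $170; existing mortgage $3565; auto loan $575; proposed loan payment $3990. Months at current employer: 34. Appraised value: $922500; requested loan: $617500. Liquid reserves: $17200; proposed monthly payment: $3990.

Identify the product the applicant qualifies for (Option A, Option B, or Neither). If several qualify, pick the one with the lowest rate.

Option A

Total debts = (240 + 55 + 170 + 3,565 + 575 + 3,990) = 8,595; DTI = 8,595/19,850 = 43.3%.
LTV = 617,500/922,500 = 66.9%.
Reserves = 17,200/3,990 = 4.3 months.
Option A: score 775 ≥ 680; DTI 43.3% ≤ 45%; LTV 66.9% ≤ 90% → qualifies.
Option B: score 775 ≥ 700; DTI 43.3% > 40%; LTV 66.9% ≤ 97%; reserves 4.3 ≥ 2 mo → does not qualify.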